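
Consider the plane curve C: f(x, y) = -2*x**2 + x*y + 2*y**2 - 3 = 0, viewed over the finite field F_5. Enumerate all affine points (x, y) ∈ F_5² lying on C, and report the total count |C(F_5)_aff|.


Affine F_5-points: {(0, 2), (0, 3), (1, 0), (1, 2), (4, 0), (4, 3)}; count = 6.

For each of the 25 pairs (x, y) ∈ F_5², evaluate f(x, y) mod 5. Record the zeros.
  x = 0: [0↦2, 1↦4, 2↦0, 3↦0, 4↦4]  zeros at y ∈ {2, 3}
  x = 1: [0↦0, 1↦3, 2↦0, 3↦1, 4↦1]  zeros at y ∈ {0, 2}
  x = 2: [0↦4, 1↦3, 2↦1, 3↦3, 4↦4]  zeros at y ∈ ∅
  x = 3: [0↦4, 1↦4, 2↦3, 3↦1, 4↦3]  zeros at y ∈ ∅
  x = 4: [0↦0, 1↦1, 2↦1, 3↦0, 4↦3]  zeros at y ∈ {0, 3}
Collecting zeros: affine points = {(0, 2), (0, 3), (1, 0), (1, 2), (4, 0), (4, 3)}.
Total count |C(F_5)_aff| = 6.


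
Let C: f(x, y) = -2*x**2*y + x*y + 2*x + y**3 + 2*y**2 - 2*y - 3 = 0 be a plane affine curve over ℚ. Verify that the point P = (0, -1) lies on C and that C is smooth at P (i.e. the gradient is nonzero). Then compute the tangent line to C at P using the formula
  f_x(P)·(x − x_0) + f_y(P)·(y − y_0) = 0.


Tangent line at P: x - 3*y - 3 = 0.

Step 1: f(0, -1) = 0, so P lies on C.
Step 2: partial derivatives
  f_x(x, y) = -4*x*y + y + 2, f_y(x, y) = -2*x**2 + x + 3*y**2 + 4*y - 2.
  f_x(P) = 1, f_y(P) = -3 (gradient nonzero, so P is smooth).
Step 3: tangent line at P: 1·(x − 0) + -3·(y − -1) = 0.
Expanding: x - 3*y - 3 = 0.


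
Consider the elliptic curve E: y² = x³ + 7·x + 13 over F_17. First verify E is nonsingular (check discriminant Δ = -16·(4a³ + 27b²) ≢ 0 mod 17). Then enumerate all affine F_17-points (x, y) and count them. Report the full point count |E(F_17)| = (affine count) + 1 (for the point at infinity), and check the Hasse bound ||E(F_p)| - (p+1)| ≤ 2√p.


Affine points = {(0, 8), (0, 9), (1, 2), (1, 15), (2, 1), (2, 16), (6, 4), (6, 13), (14, 4), (14, 13), (15, 5), (15, 12)}; affine count = 12; |E(F_17)| = 13.

Discriminant check: Δ ∝ 4a³ + 27b² = 4·7³ + 27·13² = 4·343 + 27·169 ≡ 2 (mod 17). Nonzero ⇒ E is nonsingular.
For each x ∈ F_17, compute rhs = x³ + 7·x + 13 mod 17, then count y ∈ F_17 with y² ≡ rhs.
  x = 0: rhs = 13, matching y values: 8, 9 (2 points).
  x = 1: rhs = 4, matching y values: 2, 15 (2 points).
  x = 2: rhs = 1, matching y values: 1, 16 (2 points).
  x = 3: rhs = 10, matching y values: none (0 points).
  x = 4: rhs = 3, matching y values: none (0 points).
  x = 5: rhs = 3, matching y values: none (0 points).
  x = 6: rhs = 16, matching y values: 4, 13 (2 points).
  x = 7: rhs = 14, matching y values: none (0 points).
  x = 8: rhs = 3, matching y values: none (0 points).
  x = 9: rhs = 6, matching y values: none (0 points).
  x = 10: rhs = 12, matching y values: none (0 points).
  x = 11: rhs = 10, matching y values: none (0 points).
  x = 12: rhs = 6, matching y values: none (0 points).
  x = 13: rhs = 6, matching y values: none (0 points).
  x = 14: rhs = 16, matching y values: 4, 13 (2 points).
  x = 15: rhs = 8, matching y values: 5, 12 (2 points).
  x = 16: rhs = 5, matching y values: none (0 points).
Total affine count: 12.
Full point count |E(F_17)| = 12 + 1 = 13.
Hasse bound: |13 − (17+1)| = |-5| = 5 ≤ 2√17 ≈ 8.2462 ✓.


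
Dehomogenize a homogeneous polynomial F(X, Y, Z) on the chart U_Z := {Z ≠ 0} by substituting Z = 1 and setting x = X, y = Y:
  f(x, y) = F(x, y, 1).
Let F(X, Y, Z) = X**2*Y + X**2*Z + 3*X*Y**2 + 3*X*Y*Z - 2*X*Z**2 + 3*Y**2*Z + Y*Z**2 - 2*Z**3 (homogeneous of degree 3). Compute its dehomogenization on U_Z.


f(x, y) = x**2*y + x**2 + 3*x*y**2 + 3*x*y - 2*x + 3*y**2 + y - 2

On U_Z we set Z = 1. Each monomial c·X^i·Y^j·Z^k in F becomes c·x^i·y^j·1^k = c·x^i·y^j.
Substituting Z = 1: F(X, Y, 1) = x**2*y + x**2 + 3*x*y**2 + 3*x*y - 2*x + 3*y**2 + y - 2.
Note: deg(f) ≤ deg(F) = 3; strict inequality happens when F is divisible by Z (lost terms).


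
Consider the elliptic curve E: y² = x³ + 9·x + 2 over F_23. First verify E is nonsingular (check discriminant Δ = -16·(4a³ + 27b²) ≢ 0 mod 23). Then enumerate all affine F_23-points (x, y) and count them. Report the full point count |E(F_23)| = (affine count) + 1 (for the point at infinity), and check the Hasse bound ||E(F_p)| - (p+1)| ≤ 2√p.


Affine points = {(0, 5), (0, 18), (1, 9), (1, 14), (11, 11), (11, 12), (13, 4), (13, 19), (15, 4), (15, 19), (17, 10), (17, 13), (18, 4), (18, 19)}; affine count = 14; |E(F_23)| = 15.

Discriminant check: Δ ∝ 4a³ + 27b² = 4·9³ + 27·2² = 4·729 + 27·4 ≡ 11 (mod 23). Nonzero ⇒ E is nonsingular.
For each x ∈ F_23, compute rhs = x³ + 9·x + 2 mod 23, then count y ∈ F_23 with y² ≡ rhs.
  x = 0: rhs = 2, matching y values: 5, 18 (2 points).
  x = 1: rhs = 12, matching y values: 9, 14 (2 points).
  x = 2: rhs = 5, matching y values: none (0 points).
  x = 3: rhs = 10, matching y values: none (0 points).
  x = 4: rhs = 10, matching y values: none (0 points).
  x = 5: rhs = 11, matching y values: none (0 points).
  x = 6: rhs = 19, matching y values: none (0 points).
  x = 7: rhs = 17, matching y values: none (0 points).
  x = 8: rhs = 11, matching y values: none (0 points).
  x = 9: rhs = 7, matching y values: none (0 points).
  x = 10: rhs = 11, matching y values: none (0 points).
  x = 11: rhs = 6, matching y values: 11, 12 (2 points).
  x = 12: rhs = 21, matching y values: none (0 points).
  x = 13: rhs = 16, matching y values: 4, 19 (2 points).
  x = 14: rhs = 20, matching y values: none (0 points).
  x = 15: rhs = 16, matching y values: 4, 19 (2 points).
  x = 16: rhs = 10, matching y values: none (0 points).
  x = 17: rhs = 8, matching y values: 10, 13 (2 points).
  x = 18: rhs = 16, matching y values: 4, 19 (2 points).
  x = 19: rhs = 17, matching y values: none (0 points).
  x = 20: rhs = 17, matching y values: none (0 points).
  x = 21: rhs = 22, matching y values: none (0 points).
  x = 22: rhs = 15, matching y values: none (0 points).
Total affine count: 14.
Full point count |E(F_23)| = 14 + 1 = 15.
Hasse bound: |15 − (23+1)| = |-9| = 9 ≤ 2√23 ≈ 9.5917 ✓.


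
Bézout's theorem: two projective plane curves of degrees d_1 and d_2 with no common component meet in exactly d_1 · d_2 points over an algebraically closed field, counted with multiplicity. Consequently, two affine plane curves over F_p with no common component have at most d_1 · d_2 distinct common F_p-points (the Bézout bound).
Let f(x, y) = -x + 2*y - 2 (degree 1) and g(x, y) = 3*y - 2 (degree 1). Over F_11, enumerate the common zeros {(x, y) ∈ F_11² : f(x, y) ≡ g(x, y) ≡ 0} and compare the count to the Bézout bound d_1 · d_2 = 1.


Common zeros: {(3, 8)}; count = 1; Bézout bound = 1.

deg(f) = 1, deg(g) = 1, so Bézout bound = 1.
Scan x ∈ F_11. For each x, list the y ∈ F_11 with f(x, y) ≡ 0 and those with g(x, y) ≡ 0 (mod 11); the common zeros in that column are the intersection.
  x = 0: f ≡ 0 at y ∈ {1}; g ≡ 0 at y ∈ {8}; common: ∅.
  x = 1: f ≡ 0 at y ∈ {7}; g ≡ 0 at y ∈ {8}; common: ∅.
  x = 2: f ≡ 0 at y ∈ {2}; g ≡ 0 at y ∈ {8}; common: ∅.
  x = 3: f ≡ 0 at y ∈ {8}; g ≡ 0 at y ∈ {8}; common: {8}.
  x = 4: f ≡ 0 at y ∈ {3}; g ≡ 0 at y ∈ {8}; common: ∅.
  x = 5: f ≡ 0 at y ∈ {9}; g ≡ 0 at y ∈ {8}; common: ∅.
  x = 6: f ≡ 0 at y ∈ {4}; g ≡ 0 at y ∈ {8}; common: ∅.
  x = 7: f ≡ 0 at y ∈ {10}; g ≡ 0 at y ∈ {8}; common: ∅.
  x = 8: f ≡ 0 at y ∈ {5}; g ≡ 0 at y ∈ {8}; common: ∅.
  x = 9: f ≡ 0 at y ∈ {0}; g ≡ 0 at y ∈ {8}; common: ∅.
  x = 10: f ≡ 0 at y ∈ {6}; g ≡ 0 at y ∈ {8}; common: ∅.
Collecting: common zeros = {(3, 8)}, so the count is 1.
Comparison with the Bézout bound: 1 ≤ 1 = deg(f)·deg(g), as expected for curves with no common component (the bound is attained).


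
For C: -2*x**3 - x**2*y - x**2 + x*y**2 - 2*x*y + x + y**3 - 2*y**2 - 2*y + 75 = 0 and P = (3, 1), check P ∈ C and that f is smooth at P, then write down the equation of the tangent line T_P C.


Tangent line at P: -66*x - 12*y + 210 = 0.

Step 1: f(3, 1) = 0, so P lies on C.
Step 2: partial derivatives
  f_x(x, y) = -6*x**2 - 2*x*y - 2*x + y**2 - 2*y + 1, f_y(x, y) = -x**2 + 2*x*y - 2*x + 3*y**2 - 4*y - 2.
  f_x(P) = -66, f_y(P) = -12 (gradient nonzero, so P is smooth).
Step 3: tangent line at P: -66·(x − 3) + -12·(y − 1) = 0.
Expanding: -66*x - 12*y + 210 = 0.


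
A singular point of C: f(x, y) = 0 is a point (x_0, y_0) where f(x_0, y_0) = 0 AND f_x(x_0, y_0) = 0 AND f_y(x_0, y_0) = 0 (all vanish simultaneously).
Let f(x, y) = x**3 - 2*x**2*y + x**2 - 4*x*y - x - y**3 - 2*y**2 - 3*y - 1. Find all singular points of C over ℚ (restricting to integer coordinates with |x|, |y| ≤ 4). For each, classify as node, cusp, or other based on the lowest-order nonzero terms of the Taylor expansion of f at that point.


Singular points: {(-1, -1)}; classification: cusp.

Compute partial derivatives:
  f_x = 3*x**2 - 4*x*y + 2*x - 4*y - 1.
  f_y = -2*x**2 - 4*x - 3*y**2 - 4*y - 3.
Scan x_0 ∈ {−4, ..., 4}. For each x_0, f_y(x_0, y) is a polynomial in y; find its integer roots y ∈ {−4, ..., 4}, then test f_x and f at those candidates.
  x = -4: f_y(-4, y) = -3*y**2 - 4*y - 19; no integer root y with |y| ≤ 4.
  x = -3: f_y(-3, y) = -3*y**2 - 4*y - 9; no integer root y with |y| ≤ 4.
  x = -2: f_y(-2, y) = -3*y**2 - 4*y - 3; no integer root y with |y| ≤ 4.
  x = -1: f_y(-1, y) = -3*y**2 - 4*y - 1; vanishes at y ∈ {-1}. (-1, -1): f_x = 0, f = 0 — SINGULAR.
  x = 0: f_y(0, y) = -3*y**2 - 4*y - 3; no integer root y with |y| ≤ 4.
  x = 1: f_y(1, y) = -3*y**2 - 4*y - 9; no integer root y with |y| ≤ 4.
  x = 2: f_y(2, y) = -3*y**2 - 4*y - 19; no integer root y with |y| ≤ 4.
  x = 3: f_y(3, y) = -3*y**2 - 4*y - 33; no integer root y with |y| ≤ 4.
  x = 4: f_y(4, y) = -3*y**2 - 4*y - 51; no integer root y with |y| ≤ 4.
Only singular point on the grid: (-1, -1).
Classify: substitute x = -1 + u, y = -1 + v and expand: f = u**3 - 2*u**2*v - v**3 + v**2.
No constant or linear terms (consistent with a singular point). Quadratic part: v**2. Cubic part: u**3 - 2*u**2*v - v**3.
The quadratic part v**2 is a perfect square, so there is a single (double) tangent line v = 0, i.e. y = -1. Restricting the cubic part to that line (v = 0) leaves u**3 ≠ 0, so f is not divisible by v and the branch is v² ≈ -u**3 to lowest order — this is a cusp.
Classification: cusp.


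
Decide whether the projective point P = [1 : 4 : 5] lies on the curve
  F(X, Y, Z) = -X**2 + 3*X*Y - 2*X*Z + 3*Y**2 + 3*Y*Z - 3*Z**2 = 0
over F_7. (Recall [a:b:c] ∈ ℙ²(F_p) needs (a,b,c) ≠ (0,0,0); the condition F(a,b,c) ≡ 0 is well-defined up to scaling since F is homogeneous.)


F(1,4,5) ≡ 6 (mod 7); P is NOT on the curve.

Evaluate F(1, 4, 5) term-by-term (mod 7).
  -X**2 ↦ -1·1·1·1 = -1
  3*X*Y ↦ 3·1·4·1 = 12
  -2*X*Z ↦ -2·1·1·5 = -10
  3*Y**2 ↦ 3·1·16·1 = 48
  3*Y*Z ↦ 3·1·4·5 = 60
  -3*Z**2 ↦ -3·1·1·25 = -75
Sum: F(1, 4, 5) = (-1) + (12) + (-10) + (48) + (60) + (-75) = 34.
Reducing mod 7: 34 ≡ 6 (mod 7).
Since F(a, b, c) ≡ 6 ≠ 0 (mod 7), P does NOT lie on the curve.


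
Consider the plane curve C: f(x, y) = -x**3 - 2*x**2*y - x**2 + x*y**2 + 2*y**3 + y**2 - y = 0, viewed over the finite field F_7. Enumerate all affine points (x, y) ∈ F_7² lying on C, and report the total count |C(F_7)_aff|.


Affine F_7-points: {(0, 0), (0, 4), (0, 6), (2, 3), (3, 1), (3, 2), (6, 0)}; count = 7.

For each of the 49 pairs (x, y) ∈ F_7², evaluate f(x, y) mod 7. Record the zeros.
  x = 0: [0↦0, 1↦2, 2↦4, 3↦4, 4↦0, 5↦4, 6↦0]  zeros at y ∈ {0, 4, 6}
  x = 1: [0↦5, 1↦6, 2↦2, 3↦5, 4↦6, 5↦3, 6↦1]  zeros at y ∈ ∅
  x = 2: [0↦2, 1↦5, 2↦5, 3↦0, 4↦2, 5↦2, 6↦5]  zeros at y ∈ {3}
  x = 3: [0↦6, 1↦0, 2↦0, 3↦4, 4↦3, 5↦2, 6↦6]  zeros at y ∈ {1, 2}
  x = 4: [0↦4, 1↦6, 2↦2, 3↦4, 4↦3, 5↦4, 6↦5]  zeros at y ∈ ∅
  x = 5: [0↦4, 1↦3, 2↦5, 3↦1, 4↦3, 5↦2, 6↦3]  zeros at y ∈ ∅
  x = 6: [0↦0, 1↦6, 2↦3, 3↦3, 4↦4, 5↦4, 6↦1]  zeros at y ∈ {0}
Collecting zeros: affine points = {(0, 0), (0, 4), (0, 6), (2, 3), (3, 1), (3, 2), (6, 0)}.
Total count |C(F_7)_aff| = 7.


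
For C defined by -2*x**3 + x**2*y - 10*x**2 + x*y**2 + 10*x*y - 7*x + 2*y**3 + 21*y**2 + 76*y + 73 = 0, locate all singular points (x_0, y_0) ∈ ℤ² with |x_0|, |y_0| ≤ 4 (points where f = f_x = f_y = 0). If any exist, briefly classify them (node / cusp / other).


Singular points: {(-2, -3)}; classification: node.

Compute partial derivatives:
  f_x = -6*x**2 + 2*x*y - 20*x + y**2 + 10*y - 7.
  f_y = x**2 + 2*x*y + 10*x + 6*y**2 + 42*y + 76.
Scan x_0 ∈ {−4, ..., 4}. For each x_0, f_y(x_0, y) is a polynomial in y; find its integer roots y ∈ {−4, ..., 4}, then test f_x and f at those candidates.
  x = -4: f_y(-4, y) = 6*y**2 + 34*y + 52; no integer root y with |y| ≤ 4.
  x = -3: f_y(-3, y) = 6*y**2 + 36*y + 55; no integer root y with |y| ≤ 4.
  x = -2: f_y(-2, y) = 6*y**2 + 38*y + 60; vanishes at y ∈ {-3}. (-2, -3): f_x = 0, f = 0 — SINGULAR.
  x = -1: f_y(-1, y) = 6*y**2 + 40*y + 67; no integer root y with |y| ≤ 4.
  x = 0: f_y(0, y) = 6*y**2 + 42*y + 76; no integer root y with |y| ≤ 4.
  x = 1: f_y(1, y) = 6*y**2 + 44*y + 87; no integer root y with |y| ≤ 4.
  x = 2: f_y(2, y) = 6*y**2 + 46*y + 100; no integer root y with |y| ≤ 4.
  x = 3: f_y(3, y) = 6*y**2 + 48*y + 115; no integer root y with |y| ≤ 4.
  x = 4: f_y(4, y) = 6*y**2 + 50*y + 132; no integer root y with |y| ≤ 4.
Only singular point on the grid: (-2, -3).
Classify: substitute x = -2 + u, y = -3 + v and expand: f = -2*u**3 + u**2*v - u**2 + u*v**2 + 2*v**3 + v**2.
No constant or linear terms (consistent with a singular point). Quadratic part: -u**2 + v**2. Cubic part: -2*u**3 + u**2*v + u*v**2 + 2*v**3.
The quadratic part v**2 - u**2 = (v − u)(v + u) splits into two distinct linear factors, so there are two distinct tangent lines y − -3 = ±(x − -2) — this is a node (ordinary double point).
Classification: node.


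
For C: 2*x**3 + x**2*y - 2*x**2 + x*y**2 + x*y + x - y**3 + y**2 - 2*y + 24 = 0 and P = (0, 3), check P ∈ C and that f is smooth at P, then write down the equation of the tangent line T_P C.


Tangent line at P: 13*x - 23*y + 69 = 0.

Step 1: f(0, 3) = 0, so P lies on C.
Step 2: partial derivatives
  f_x(x, y) = 6*x**2 + 2*x*y - 4*x + y**2 + y + 1, f_y(x, y) = x**2 + 2*x*y + x - 3*y**2 + 2*y - 2.
  f_x(P) = 13, f_y(P) = -23 (gradient nonzero, so P is smooth).
Step 3: tangent line at P: 13·(x − 0) + -23·(y − 3) = 0.
Expanding: 13*x - 23*y + 69 = 0.


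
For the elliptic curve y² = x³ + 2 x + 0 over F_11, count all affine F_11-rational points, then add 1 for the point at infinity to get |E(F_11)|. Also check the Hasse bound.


Affine points = {(0, 0), (1, 5), (1, 6), (2, 1), (2, 10), (3, 0), (5, 5), (5, 6), (7, 4), (7, 7), (8, 0)}; affine count = 11; |E(F_11)| = 12.

Discriminant check: Δ ∝ 4a³ + 27b² = 4·2³ + 27·0² = 4·8 + 27·0 ≡ 10 (mod 11). Nonzero ⇒ E is nonsingular.
For each x ∈ F_11, compute rhs = x³ + 2·x + 0 mod 11, then count y ∈ F_11 with y² ≡ rhs.
  x = 0: rhs = 0, matching y values: 0 (1 points).
  x = 1: rhs = 3, matching y values: 5, 6 (2 points).
  x = 2: rhs = 1, matching y values: 1, 10 (2 points).
  x = 3: rhs = 0, matching y values: 0 (1 points).
  x = 4: rhs = 6, matching y values: none (0 points).
  x = 5: rhs = 3, matching y values: 5, 6 (2 points).
  x = 6: rhs = 8, matching y values: none (0 points).
  x = 7: rhs = 5, matching y values: 4, 7 (2 points).
  x = 8: rhs = 0, matching y values: 0 (1 points).
  x = 9: rhs = 10, matching y values: none (0 points).
  x = 10: rhs = 8, matching y values: none (0 points).
Total affine count: 11.
Full point count |E(F_11)| = 11 + 1 = 12.
Hasse bound: |12 − (11+1)| = |0| = 0 ≤ 2√11 ≈ 6.6332 ✓.


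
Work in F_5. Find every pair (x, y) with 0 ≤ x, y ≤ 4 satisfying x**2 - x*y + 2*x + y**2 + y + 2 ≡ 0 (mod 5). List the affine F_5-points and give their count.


Affine F_5-points: {(1, 0), (2, 0), (2, 1), (3, 3), (3, 4), (4, 4)}; count = 6.

For each of the 25 pairs (x, y) ∈ F_5², evaluate f(x, y) mod 5. Record the zeros.
  x = 0: [0↦2, 1↦4, 2↦3, 3↦4, 4↦2]  zeros at y ∈ ∅
  x = 1: [0↦0, 1↦1, 2↦4, 3↦4, 4↦1]  zeros at y ∈ {0}
  x = 2: [0↦0, 1↦0, 2↦2, 3↦1, 4↦2]  zeros at y ∈ {0, 1}
  x = 3: [0↦2, 1↦1, 2↦2, 3↦0, 4↦0]  zeros at y ∈ {3, 4}
  x = 4: [0↦1, 1↦4, 2↦4, 3↦1, 4↦0]  zeros at y ∈ {4}
Collecting zeros: affine points = {(1, 0), (2, 0), (2, 1), (3, 3), (3, 4), (4, 4)}.
Total count |C(F_5)_aff| = 6.


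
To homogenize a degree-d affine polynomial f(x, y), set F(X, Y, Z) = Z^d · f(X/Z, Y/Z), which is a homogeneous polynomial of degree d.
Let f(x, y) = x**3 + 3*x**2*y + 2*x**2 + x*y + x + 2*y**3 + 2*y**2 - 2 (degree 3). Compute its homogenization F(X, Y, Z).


F(X, Y, Z) = X**3 + 3*X**2*Y + 2*X**2*Z + X*Y*Z + X*Z**2 + 2*Y**3 + 2*Y**2*Z - 2*Z**3

deg(f) = 3.
Substitute x = X/Z, y = Y/Z into f, then multiply by Z^3.
  monomial 1·x^3·y^0 ↦ 1·X^3·Y^0·Z^0.
  monomial 3·x^2·y^1 ↦ 3·X^2·Y^1·Z^0.
  monomial 2·x^2·y^0 ↦ 2·X^2·Y^0·Z^1.
  monomial 1·x^1·y^1 ↦ 1·X^1·Y^1·Z^1.
  monomial 1·x^1·y^0 ↦ 1·X^1·Y^0·Z^2.
  monomial 2·x^0·y^3 ↦ 2·X^0·Y^3·Z^0.
  monomial 2·x^0·y^2 ↦ 2·X^0·Y^2·Z^1.
  monomial -2·x^0·y^0 ↦ -2·X^0·Y^0·Z^3.
Collecting: F(X, Y, Z) = X**3 + 3*X**2*Y + 2*X**2*Z + X*Y*Z + X*Z**2 + 2*Y**3 + 2*Y**2*Z - 2*Z**3.


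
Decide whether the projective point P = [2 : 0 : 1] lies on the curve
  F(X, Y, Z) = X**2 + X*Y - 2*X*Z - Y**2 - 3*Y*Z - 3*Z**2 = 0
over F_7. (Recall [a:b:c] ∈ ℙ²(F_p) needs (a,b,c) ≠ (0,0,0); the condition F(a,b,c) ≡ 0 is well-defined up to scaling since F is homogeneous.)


F(2,0,1) ≡ 4 (mod 7); P is NOT on the curve.

Evaluate F(2, 0, 1) term-by-term (mod 7).
  X**2 ↦ 1·4·1·1 = 4
  X*Y ↦ 1·2·0·1 = 0
  -2*X*Z ↦ -2·2·1·1 = -4
  -Y**2 ↦ -1·1·0·1 = 0
  -3*Y*Z ↦ -3·1·0·1 = 0
  -3*Z**2 ↦ -3·1·1·1 = -3
Sum: F(2, 0, 1) = (4) + (0) + (-4) + (0) + (0) + (-3) = -3.
Reducing mod 7: -3 ≡ 4 (mod 7).
Since F(a, b, c) ≡ 4 ≠ 0 (mod 7), P does NOT lie on the curve.


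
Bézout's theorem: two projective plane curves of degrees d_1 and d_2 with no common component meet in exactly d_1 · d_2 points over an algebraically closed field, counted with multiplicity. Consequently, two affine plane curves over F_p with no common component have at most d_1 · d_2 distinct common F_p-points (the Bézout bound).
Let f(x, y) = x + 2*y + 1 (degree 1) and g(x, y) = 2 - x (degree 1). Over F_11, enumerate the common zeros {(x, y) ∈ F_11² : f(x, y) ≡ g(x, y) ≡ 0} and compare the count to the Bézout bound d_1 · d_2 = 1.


Common zeros: {(2, 4)}; count = 1; Bézout bound = 1.

deg(f) = 1, deg(g) = 1, so Bézout bound = 1.
Scan x ∈ F_11. For each x, list the y ∈ F_11 with f(x, y) ≡ 0 and those with g(x, y) ≡ 0 (mod 11); the common zeros in that column are the intersection.
  x = 0: f ≡ 0 at y ∈ {5}; g ≡ 0 at y ∈ ∅; common: ∅.
  x = 1: f ≡ 0 at y ∈ {10}; g ≡ 0 at y ∈ ∅; common: ∅.
  x = 2: f ≡ 0 at y ∈ {4}; g ≡ 0 at y ∈ {0, 1, 2, 3, 4, 5, 6, 7, 8, 9, 10}; common: {4}.
  x = 3: f ≡ 0 at y ∈ {9}; g ≡ 0 at y ∈ ∅; common: ∅.
  x = 4: f ≡ 0 at y ∈ {3}; g ≡ 0 at y ∈ ∅; common: ∅.
  x = 5: f ≡ 0 at y ∈ {8}; g ≡ 0 at y ∈ ∅; common: ∅.
  x = 6: f ≡ 0 at y ∈ {2}; g ≡ 0 at y ∈ ∅; common: ∅.
  x = 7: f ≡ 0 at y ∈ {7}; g ≡ 0 at y ∈ ∅; common: ∅.
  x = 8: f ≡ 0 at y ∈ {1}; g ≡ 0 at y ∈ ∅; common: ∅.
  x = 9: f ≡ 0 at y ∈ {6}; g ≡ 0 at y ∈ ∅; common: ∅.
  x = 10: f ≡ 0 at y ∈ {0}; g ≡ 0 at y ∈ ∅; common: ∅.
Collecting: common zeros = {(2, 4)}, so the count is 1.
Comparison with the Bézout bound: 1 ≤ 1 = deg(f)·deg(g), as expected for curves with no common component (the bound is attained).


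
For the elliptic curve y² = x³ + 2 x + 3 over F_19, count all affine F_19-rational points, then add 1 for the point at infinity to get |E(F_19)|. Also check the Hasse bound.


Affine points = {(1, 5), (1, 14), (3, 6), (3, 13), (5, 9), (5, 10), (9, 3), (9, 16), (10, 4), (10, 15), (11, 8), (11, 11), (12, 8), (12, 11), (14, 1), (14, 18), (15, 8), (15, 11), (18, 0)}; affine count = 19; |E(F_19)| = 20.

Discriminant check: Δ ∝ 4a³ + 27b² = 4·2³ + 27·3² = 4·8 + 27·9 ≡ 9 (mod 19). Nonzero ⇒ E is nonsingular.
For each x ∈ F_19, compute rhs = x³ + 2·x + 3 mod 19, then count y ∈ F_19 with y² ≡ rhs.
  x = 0: rhs = 3, matching y values: none (0 points).
  x = 1: rhs = 6, matching y values: 5, 14 (2 points).
  x = 2: rhs = 15, matching y values: none (0 points).
  x = 3: rhs = 17, matching y values: 6, 13 (2 points).
  x = 4: rhs = 18, matching y values: none (0 points).
  x = 5: rhs = 5, matching y values: 9, 10 (2 points).
  x = 6: rhs = 3, matching y values: none (0 points).
  x = 7: rhs = 18, matching y values: none (0 points).
  x = 8: rhs = 18, matching y values: none (0 points).
  x = 9: rhs = 9, matching y values: 3, 16 (2 points).
  x = 10: rhs = 16, matching y values: 4, 15 (2 points).
  x = 11: rhs = 7, matching y values: 8, 11 (2 points).
  x = 12: rhs = 7, matching y values: 8, 11 (2 points).
  x = 13: rhs = 3, matching y values: none (0 points).
  x = 14: rhs = 1, matching y values: 1, 18 (2 points).
  x = 15: rhs = 7, matching y values: 8, 11 (2 points).
  x = 16: rhs = 8, matching y values: none (0 points).
  x = 17: rhs = 10, matching y values: none (0 points).
  x = 18: rhs = 0, matching y values: 0 (1 points).
Total affine count: 19.
Full point count |E(F_19)| = 19 + 1 = 20.
Hasse bound: |20 − (19+1)| = |0| = 0 ≤ 2√19 ≈ 8.7178 ✓.


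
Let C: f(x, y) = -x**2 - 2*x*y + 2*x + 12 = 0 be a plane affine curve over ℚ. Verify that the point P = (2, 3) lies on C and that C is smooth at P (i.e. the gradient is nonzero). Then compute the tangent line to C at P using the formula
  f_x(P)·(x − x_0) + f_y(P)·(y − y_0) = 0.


Tangent line at P: -8*x - 4*y + 28 = 0.

Step 1: f(2, 3) = 0, so P lies on C.
Step 2: partial derivatives
  f_x(x, y) = -2*x - 2*y + 2, f_y(x, y) = -2*x.
  f_x(P) = -8, f_y(P) = -4 (gradient nonzero, so P is smooth).
Step 3: tangent line at P: -8·(x − 2) + -4·(y − 3) = 0.
Expanding: -8*x - 4*y + 28 = 0.


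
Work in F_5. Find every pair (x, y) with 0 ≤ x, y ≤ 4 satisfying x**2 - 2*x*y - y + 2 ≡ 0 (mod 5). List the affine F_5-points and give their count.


Affine F_5-points: {(0, 2), (1, 1), (3, 3), (4, 2)}; count = 4.

For each of the 25 pairs (x, y) ∈ F_5², evaluate f(x, y) mod 5. Record the zeros.
  x = 0: [0↦2, 1↦1, 2↦0, 3↦4, 4↦3]  zeros at y ∈ {2}
  x = 1: [0↦3, 1↦0, 2↦2, 3↦4, 4↦1]  zeros at y ∈ {1}
  x = 2: [0↦1, 1↦1, 2↦1, 3↦1, 4↦1]  zeros at y ∈ ∅
  x = 3: [0↦1, 1↦4, 2↦2, 3↦0, 4↦3]  zeros at y ∈ {3}
  x = 4: [0↦3, 1↦4, 2↦0, 3↦1, 4↦2]  zeros at y ∈ {2}
Collecting zeros: affine points = {(0, 2), (1, 1), (3, 3), (4, 2)}.
Total count |C(F_5)_aff| = 4.


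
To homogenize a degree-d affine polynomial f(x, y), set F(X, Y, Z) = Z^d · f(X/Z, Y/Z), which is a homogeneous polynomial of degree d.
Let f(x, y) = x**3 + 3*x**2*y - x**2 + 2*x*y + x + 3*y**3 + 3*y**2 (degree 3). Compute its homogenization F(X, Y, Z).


F(X, Y, Z) = X**3 + 3*X**2*Y - X**2*Z + 2*X*Y*Z + X*Z**2 + 3*Y**3 + 3*Y**2*Z

deg(f) = 3.
Substitute x = X/Z, y = Y/Z into f, then multiply by Z^3.
  monomial 1·x^3·y^0 ↦ 1·X^3·Y^0·Z^0.
  monomial 3·x^2·y^1 ↦ 3·X^2·Y^1·Z^0.
  monomial -1·x^2·y^0 ↦ -1·X^2·Y^0·Z^1.
  monomial 2·x^1·y^1 ↦ 2·X^1·Y^1·Z^1.
  monomial 1·x^1·y^0 ↦ 1·X^1·Y^0·Z^2.
  monomial 3·x^0·y^3 ↦ 3·X^0·Y^3·Z^0.
  monomial 3·x^0·y^2 ↦ 3·X^0·Y^2·Z^1.
Collecting: F(X, Y, Z) = X**3 + 3*X**2*Y - X**2*Z + 2*X*Y*Z + X*Z**2 + 3*Y**3 + 3*Y**2*Z.


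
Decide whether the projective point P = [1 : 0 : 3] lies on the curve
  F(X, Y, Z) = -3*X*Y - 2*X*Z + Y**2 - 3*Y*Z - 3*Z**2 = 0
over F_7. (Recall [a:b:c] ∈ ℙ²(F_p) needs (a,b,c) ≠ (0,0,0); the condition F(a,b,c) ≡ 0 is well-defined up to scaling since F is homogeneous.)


F(1,0,3) ≡ 2 (mod 7); P is NOT on the curve.

Evaluate F(1, 0, 3) term-by-term (mod 7).
  -3*X*Y ↦ -3·1·0·1 = 0
  -2*X*Z ↦ -2·1·1·3 = -6
  Y**2 ↦ 1·1·0·1 = 0
  -3*Y*Z ↦ -3·1·0·3 = 0
  -3*Z**2 ↦ -3·1·1·9 = -27
Sum: F(1, 0, 3) = (0) + (-6) + (0) + (0) + (-27) = -33.
Reducing mod 7: -33 ≡ 2 (mod 7).
Since F(a, b, c) ≡ 2 ≠ 0 (mod 7), P does NOT lie on the curve.


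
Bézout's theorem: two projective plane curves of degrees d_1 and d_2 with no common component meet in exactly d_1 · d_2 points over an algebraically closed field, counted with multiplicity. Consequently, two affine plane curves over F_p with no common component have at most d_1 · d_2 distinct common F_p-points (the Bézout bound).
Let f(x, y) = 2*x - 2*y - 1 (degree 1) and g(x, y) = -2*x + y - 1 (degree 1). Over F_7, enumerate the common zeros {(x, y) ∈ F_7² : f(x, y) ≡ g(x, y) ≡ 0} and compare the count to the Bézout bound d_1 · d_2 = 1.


Common zeros: {(2, 5)}; count = 1; Bézout bound = 1.

deg(f) = 1, deg(g) = 1, so Bézout bound = 1.
Scan x ∈ F_7. For each x, list the y ∈ F_7 with f(x, y) ≡ 0 and those with g(x, y) ≡ 0 (mod 7); the common zeros in that column are the intersection.
  x = 0: f ≡ 0 at y ∈ {3}; g ≡ 0 at y ∈ {1}; common: ∅.
  x = 1: f ≡ 0 at y ∈ {4}; g ≡ 0 at y ∈ {3}; common: ∅.
  x = 2: f ≡ 0 at y ∈ {5}; g ≡ 0 at y ∈ {5}; common: {5}.
  x = 3: f ≡ 0 at y ∈ {6}; g ≡ 0 at y ∈ {0}; common: ∅.
  x = 4: f ≡ 0 at y ∈ {0}; g ≡ 0 at y ∈ {2}; common: ∅.
  x = 5: f ≡ 0 at y ∈ {1}; g ≡ 0 at y ∈ {4}; common: ∅.
  x = 6: f ≡ 0 at y ∈ {2}; g ≡ 0 at y ∈ {6}; common: ∅.
Collecting: common zeros = {(2, 5)}, so the count is 1.
Comparison with the Bézout bound: 1 ≤ 1 = deg(f)·deg(g), as expected for curves with no common component (the bound is attained).


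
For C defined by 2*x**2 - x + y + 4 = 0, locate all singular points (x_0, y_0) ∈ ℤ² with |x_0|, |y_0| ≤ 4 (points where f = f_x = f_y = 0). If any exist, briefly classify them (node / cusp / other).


No singular points in the scanned grid; C is smooth there.

Compute partial derivatives:
  f_x = 4*x - 1.
  f_y = 1.
f_y = 1 is a nonzero constant, so f_y never vanishes: no point (x, y) can satisfy f = f_x = f_y = 0. In particular no (x, y) ∈ {−4, ..., 4}² is singular; the curve is smooth.


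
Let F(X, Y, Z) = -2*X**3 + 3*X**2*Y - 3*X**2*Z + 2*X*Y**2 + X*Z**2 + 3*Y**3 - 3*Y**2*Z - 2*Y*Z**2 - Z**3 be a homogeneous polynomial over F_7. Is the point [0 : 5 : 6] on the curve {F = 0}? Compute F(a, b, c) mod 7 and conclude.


F(0,5,6) ≡ 0 (mod 7); P is on the curve.

Evaluate F(0, 5, 6) term-by-term (mod 7).
  -2*X**3 ↦ -2·0·1·1 = 0
  3*X**2*Y ↦ 3·0·5·1 = 0
  -3*X**2*Z ↦ -3·0·1·6 = 0
  2*X*Y**2 ↦ 2·0·25·1 = 0
  X*Z**2 ↦ 1·0·1·36 = 0
  3*Y**3 ↦ 3·1·125·1 = 375
  -3*Y**2*Z ↦ -3·1·25·6 = -450
  -2*Y*Z**2 ↦ -2·1·5·36 = -360
  -Z**3 ↦ -1·1·1·216 = -216
Sum: F(0, 5, 6) = (0) + (0) + (0) + (0) + (0) + (375) + (-450) + (-360) + (-216) = -651.
Reducing mod 7: -651 ≡ 0 (mod 7).
Since F(a, b, c) ≡ 0 (mod 7), P lies on the curve.


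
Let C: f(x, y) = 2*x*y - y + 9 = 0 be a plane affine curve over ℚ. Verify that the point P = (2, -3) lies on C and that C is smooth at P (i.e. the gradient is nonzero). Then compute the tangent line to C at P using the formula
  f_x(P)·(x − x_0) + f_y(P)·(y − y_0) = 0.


Tangent line at P: -6*x + 3*y + 21 = 0.

Step 1: f(2, -3) = 0, so P lies on C.
Step 2: partial derivatives
  f_x(x, y) = 2*y, f_y(x, y) = 2*x - 1.
  f_x(P) = -6, f_y(P) = 3 (gradient nonzero, so P is smooth).
Step 3: tangent line at P: -6·(x − 2) + 3·(y − -3) = 0.
Expanding: -6*x + 3*y + 21 = 0.


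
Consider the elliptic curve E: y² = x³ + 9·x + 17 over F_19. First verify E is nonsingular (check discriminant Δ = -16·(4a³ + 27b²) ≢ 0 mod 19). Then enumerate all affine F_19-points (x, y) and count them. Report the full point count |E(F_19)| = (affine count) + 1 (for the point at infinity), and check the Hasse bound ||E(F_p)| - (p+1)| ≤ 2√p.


Affine points = {(0, 6), (0, 13), (2, 9), (2, 10), (5, 4), (5, 15), (7, 9), (7, 10), (10, 9), (10, 10), (16, 1), (16, 18), (18, 8), (18, 11)}; affine count = 14; |E(F_19)| = 15.

Discriminant check: Δ ∝ 4a³ + 27b² = 4·9³ + 27·17² = 4·729 + 27·289 ≡ 3 (mod 19). Nonzero ⇒ E is nonsingular.
For each x ∈ F_19, compute rhs = x³ + 9·x + 17 mod 19, then count y ∈ F_19 with y² ≡ rhs.
  x = 0: rhs = 17, matching y values: 6, 13 (2 points).
  x = 1: rhs = 8, matching y values: none (0 points).
  x = 2: rhs = 5, matching y values: 9, 10 (2 points).
  x = 3: rhs = 14, matching y values: none (0 points).
  x = 4: rhs = 3, matching y values: none (0 points).
  x = 5: rhs = 16, matching y values: 4, 15 (2 points).
  x = 6: rhs = 2, matching y values: none (0 points).
  x = 7: rhs = 5, matching y values: 9, 10 (2 points).
  x = 8: rhs = 12, matching y values: none (0 points).
  x = 9: rhs = 10, matching y values: none (0 points).
  x = 10: rhs = 5, matching y values: 9, 10 (2 points).
  x = 11: rhs = 3, matching y values: none (0 points).
  x = 12: rhs = 10, matching y values: none (0 points).
  x = 13: rhs = 13, matching y values: none (0 points).
  x = 14: rhs = 18, matching y values: none (0 points).
  x = 15: rhs = 12, matching y values: none (0 points).
  x = 16: rhs = 1, matching y values: 1, 18 (2 points).
  x = 17: rhs = 10, matching y values: none (0 points).
  x = 18: rhs = 7, matching y values: 8, 11 (2 points).
Total affine count: 14.
Full point count |E(F_19)| = 14 + 1 = 15.
Hasse bound: |15 − (19+1)| = |-5| = 5 ≤ 2√19 ≈ 8.7178 ✓.


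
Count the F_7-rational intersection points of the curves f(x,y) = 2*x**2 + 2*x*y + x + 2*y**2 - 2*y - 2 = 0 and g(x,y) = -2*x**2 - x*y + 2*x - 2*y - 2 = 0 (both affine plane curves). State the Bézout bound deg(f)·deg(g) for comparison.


Common zeros: {(5, 1), (5, 2)}; count = 2; Bézout bound = 4.

deg(f) = 2, deg(g) = 2, so Bézout bound = 4.
Scan x ∈ F_7. For each x, list the y ∈ F_7 with f(x, y) ≡ 0 and those with g(x, y) ≡ 0 (mod 7); the common zeros in that column are the intersection.
  x = 0: f ≡ 0 at y ∈ ∅; g ≡ 0 at y ∈ {6}; common: ∅.
  x = 1: f ≡ 0 at y ∈ ∅; g ≡ 0 at y ∈ {4}; common: ∅.
  x = 2: f ≡ 0 at y ∈ ∅; g ≡ 0 at y ∈ {2}; common: ∅.
  x = 3: f ≡ 0 at y ∈ {2, 3}; g ≡ 0 at y ∈ {0}; common: ∅.
  x = 4: f ≡ 0 at y ∈ {1, 3}; g ≡ 0 at y ∈ {5}; common: ∅.
  x = 5: f ≡ 0 at y ∈ {1, 2}; g ≡ 0 at y ∈ {0, 1, 2, 3, 4, 5, 6}; common: {1, 2}.
  x = 6: f ≡ 0 at y ∈ ∅; g ≡ 0 at y ∈ {1}; common: ∅.
Collecting: common zeros = {(5, 1), (5, 2)}, so the count is 2.
Comparison with the Bézout bound: 2 ≤ 4 = deg(f)·deg(g), as expected for curves with no common component (the affine F_7-count falls short of the bound because intersections may lie at infinity, over extension fields, or carry multiplicity).


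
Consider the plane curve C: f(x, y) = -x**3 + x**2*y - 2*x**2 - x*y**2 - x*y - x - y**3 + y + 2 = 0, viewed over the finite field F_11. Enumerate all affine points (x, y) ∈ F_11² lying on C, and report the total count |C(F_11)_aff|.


Affine F_11-points: {(0, 3), (1, 9), (2, 5), (2, 6), (2, 9), (3, 10), (4, 9), (5, 3), (7, 2), (7, 3), (7, 10), (8, 2), (9, 4), (9, 10)}; count = 14.

For each of the 121 pairs (x, y) ∈ F_11², evaluate f(x, y) mod 11. Record the zeros.
  x = 0: [0↦2, 1↦2, 2↦7, 3↦0, 4↦8, 5↦3, 6↦1, 7↦7, 8↦4, 9↦8, 10↦2]  zeros at y ∈ {3}
  x = 1: [0↦9, 1↦8, 2↦10, 3↦9, 4↦10, 5↦7, 6↦5, 7↦9, 8↦2, 9↦0, 10↦8]  zeros at y ∈ {9}
  x = 2: [0↦6, 1↦6, 2↦7, 3↦3, 4↦10, 5↦0, 6↦0, 7↦4, 8↦6, 9↦0, 10↦2]  zeros at y ∈ {5, 6, 9}
  x = 3: [0↦9, 1↦1, 2↦3, 3↦9, 4↦2, 5↦9, 6↦2, 7↦8, 8↦10, 9↦2, 10↦0]  zeros at y ∈ {10}
  x = 4: [0↦1, 1↦9, 2↦3, 3↦10, 4↦2, 5↦6, 6↦5, 7↦4, 8↦8, 9↦0, 10↦7]  zeros at y ∈ {9}
  x = 5: [0↦9, 1↦2, 2↦1, 3↦0, 4↦4, 5↦7, 6↦3, 7↦8, 8↦5, 9↦10, 10↦6]  zeros at y ∈ {3}
  x = 6: [0↦5, 1↦7, 2↦2, 3↦6, 4↦2, 5↦6, 6↦1, 7↦3, 8↦6, 9↦4, 10↦2]  zeros at y ∈ ∅
  x = 7: [0↦5, 1↦7, 2↦0, 3↦0, 4↦1, 5↦8, 6↦4, 7↦5, 8↦5, 9↦9, 10↦0]  zeros at y ∈ {2, 3, 10}
  x = 8: [0↦3, 1↦7, 2↦0, 3↦9, 4↦6, 5↦7, 6↦6, 7↦8, 8↦7, 9↦8, 10↦5]  zeros at y ∈ {2}
  x = 9: [0↦4, 1↦1, 2↦7, 3↦5, 4↦0, 5↦8, 6↦1, 7↦6, 8↦6, 9↦6, 10↦0]  zeros at y ∈ {4, 10}
  x = 10: [0↦2, 1↦5, 2↦4, 3↦4, 4↦10, 5↦5, 6↦5, 7↦4, 8↦7, 9↦8, 10↦1]  zeros at y ∈ ∅
Collecting zeros: affine points = {(0, 3), (1, 9), (2, 5), (2, 6), (2, 9), (3, 10), (4, 9), (5, 3), (7, 2), (7, 3), (7, 10), (8, 2), (9, 4), (9, 10)}.
Total count |C(F_11)_aff| = 14.


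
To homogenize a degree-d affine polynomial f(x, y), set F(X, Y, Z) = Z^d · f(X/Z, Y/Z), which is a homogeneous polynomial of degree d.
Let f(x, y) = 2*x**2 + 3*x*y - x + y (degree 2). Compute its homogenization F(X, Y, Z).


F(X, Y, Z) = 2*X**2 + 3*X*Y - X*Z + Y*Z

deg(f) = 2.
Substitute x = X/Z, y = Y/Z into f, then multiply by Z^2.
  monomial 2·x^2·y^0 ↦ 2·X^2·Y^0·Z^0.
  monomial 3·x^1·y^1 ↦ 3·X^1·Y^1·Z^0.
  monomial -1·x^1·y^0 ↦ -1·X^1·Y^0·Z^1.
  monomial 1·x^0·y^1 ↦ 1·X^0·Y^1·Z^1.
Collecting: F(X, Y, Z) = 2*X**2 + 3*X*Y - X*Z + Y*Z.


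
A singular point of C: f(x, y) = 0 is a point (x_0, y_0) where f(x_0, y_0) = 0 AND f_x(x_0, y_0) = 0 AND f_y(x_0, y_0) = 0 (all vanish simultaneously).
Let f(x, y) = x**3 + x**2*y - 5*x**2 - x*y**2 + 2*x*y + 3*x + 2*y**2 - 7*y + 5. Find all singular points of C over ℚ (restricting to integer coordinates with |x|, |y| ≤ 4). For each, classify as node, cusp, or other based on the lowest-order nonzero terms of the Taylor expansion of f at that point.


Singular points: {(1, 2)}; classification: cusp.

Compute partial derivatives:
  f_x = 3*x**2 + 2*x*y - 10*x - y**2 + 2*y + 3.
  f_y = x**2 - 2*x*y + 2*x + 4*y - 7.
Scan x_0 ∈ {−4, ..., 4}. For each x_0, f_y(x_0, y) is a polynomial in y; find its integer roots y ∈ {−4, ..., 4}, then test f_x and f at those candidates.
  x = -4: f_y(-4, y) = 12*y + 1; no integer root y with |y| ≤ 4.
  x = -3: f_y(-3, y) = 10*y - 4; no integer root y with |y| ≤ 4.
  x = -2: f_y(-2, y) = 8*y - 7; no integer root y with |y| ≤ 4.
  x = -1: f_y(-1, y) = 6*y - 8; no integer root y with |y| ≤ 4.
  x = 0: f_y(0, y) = 4*y - 7; no integer root y with |y| ≤ 4.
  x = 1: f_y(1, y) = 2*y - 4; vanishes at y ∈ {2}. (1, 2): f_x = 0, f = 0 — SINGULAR.
  x = 2: f_y(2, y) = 1; no integer root y with |y| ≤ 4.
  x = 3: f_y(3, y) = 8 - 2*y; vanishes at y ∈ {4}. (3, 4): f_x = 16 ≠ 0.
  x = 4: f_y(4, y) = 17 - 4*y; no integer root y with |y| ≤ 4.
Only singular point on the grid: (1, 2).
Classify: substitute x = 1 + u, y = 2 + v and expand: f = u**3 + u**2*v - u*v**2 + v**2.
No constant or linear terms (consistent with a singular point). Quadratic part: v**2. Cubic part: u**3 + u**2*v - u*v**2.
The quadratic part v**2 is a perfect square, so there is a single (double) tangent line v = 0, i.e. y = 2. Restricting the cubic part to that line (v = 0) leaves u**3 ≠ 0, so f is not divisible by v and the branch is v² ≈ -u**3 to lowest order — this is a cusp.
Classification: cusp.


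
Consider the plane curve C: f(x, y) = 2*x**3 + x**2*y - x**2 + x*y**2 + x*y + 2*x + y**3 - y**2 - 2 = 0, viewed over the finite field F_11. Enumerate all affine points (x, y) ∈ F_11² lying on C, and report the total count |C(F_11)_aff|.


Affine F_11-points: {(1, 9), (2, 1), (2, 8), (4, 5), (4, 7), (7, 0)}; count = 6.

For each of the 121 pairs (x, y) ∈ F_11², evaluate f(x, y) mod 11. Record the zeros.
  x = 0: [0↦9, 1↦9, 2↦2, 3↦5, 4↦2, 5↦10, 6↦2, 7↦6, 8↦6, 9↦8, 10↦7]  zeros at y ∈ ∅
  x = 1: [0↦1, 1↦4, 2↦2, 3↦1, 4↦7, 5↦4, 6↦9, 7↦6, 8↦1, 9↦0, 10↦9]  zeros at y ∈ {9}
  x = 2: [0↦3, 1↦0, 2↦5, 3↦2, 4↦8, 5↦7, 6↦5, 7↦8, 8↦0, 9↦9, 10↦8]  zeros at y ∈ {1, 8}
  x = 3: [0↦5, 1↦9, 2↦1, 3↦9, 4↦6, 5↦9, 6↦2, 7↦2, 8↦4, 9↦3, 10↦5]  zeros at y ∈ ∅
  x = 4: [0↦8, 1↦10, 2↦2, 3↦1, 4↦2, 5↦0, 6↦1, 7↦0, 8↦3, 9↦5, 10↦1]  zeros at y ∈ {5, 7}
  x = 5: [0↦2, 1↦4, 2↦9, 3↦1, 4↦8, 5↦3, 6↦3, 7↦3, 8↦9, 9↦5, 10↦8]  zeros at y ∈ ∅
  x = 6: [0↦10, 1↦3, 2↦1, 3↦10, 4↦3, 5↦8, 6↦9, 7↦1, 8↦1, 9↦4, 10↦5]  zeros at y ∈ ∅
  x = 7: [0↦0, 1↦8, 2↦1, 3↦7, 4↦10, 5↦5, 6↦9, 7↦6, 8↦2, 9↦3, 10↦4]  zeros at y ∈ {0}
  x = 8: [0↦6, 1↦9, 2↦10, 3↦4, 4↦8, 5↦6, 6↦4, 7↦8, 8↦2, 9↦3, 10↦6]  zeros at y ∈ ∅
  x = 9: [0↦7, 1↦7, 2↦7, 3↦2, 4↦9, 5↦1, 6↦6, 7↦8, 8↦2, 9↦5, 10↦1]  zeros at y ∈ ∅
  x = 10: [0↦4, 1↦3, 2↦4, 3↦2, 4↦3, 5↦2, 6↦5, 7↦7, 8↦3, 9↦10, 10↦1]  zeros at y ∈ ∅
Collecting zeros: affine points = {(1, 9), (2, 1), (2, 8), (4, 5), (4, 7), (7, 0)}.
Total count |C(F_11)_aff| = 6.


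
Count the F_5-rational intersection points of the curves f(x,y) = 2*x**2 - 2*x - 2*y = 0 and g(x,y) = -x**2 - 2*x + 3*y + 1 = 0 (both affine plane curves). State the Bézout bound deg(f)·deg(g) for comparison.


Common zeros: ∅; count = 0; Bézout bound = 4.

deg(f) = 2, deg(g) = 2, so Bézout bound = 4.
Scan x ∈ F_5. For each x, list the y ∈ F_5 with f(x, y) ≡ 0 and those with g(x, y) ≡ 0 (mod 5); the common zeros in that column are the intersection.
  x = 0: f ≡ 0 at y ∈ {0}; g ≡ 0 at y ∈ {3}; common: ∅.
  x = 1: f ≡ 0 at y ∈ {0}; g ≡ 0 at y ∈ {4}; common: ∅.
  x = 2: f ≡ 0 at y ∈ {2}; g ≡ 0 at y ∈ {4}; common: ∅.
  x = 3: f ≡ 0 at y ∈ {1}; g ≡ 0 at y ∈ {3}; common: ∅.
  x = 4: f ≡ 0 at y ∈ {2}; g ≡ 0 at y ∈ {1}; common: ∅.
Collecting: common zeros = ∅, so the count is 0.
Comparison with the Bézout bound: 0 ≤ 4 = deg(f)·deg(g), as expected for curves with no common component (the affine F_5-count falls short of the bound because intersections may lie at infinity, over extension fields, or carry multiplicity).


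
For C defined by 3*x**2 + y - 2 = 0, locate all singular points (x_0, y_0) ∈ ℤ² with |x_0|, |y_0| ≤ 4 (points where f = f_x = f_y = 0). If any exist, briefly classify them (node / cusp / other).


No singular points in the scanned grid; C is smooth there.

Compute partial derivatives:
  f_x = 6*x.
  f_y = 1.
f_y = 1 is a nonzero constant, so f_y never vanishes: no point (x, y) can satisfy f = f_x = f_y = 0. In particular no (x, y) ∈ {−4, ..., 4}² is singular; the curve is smooth.


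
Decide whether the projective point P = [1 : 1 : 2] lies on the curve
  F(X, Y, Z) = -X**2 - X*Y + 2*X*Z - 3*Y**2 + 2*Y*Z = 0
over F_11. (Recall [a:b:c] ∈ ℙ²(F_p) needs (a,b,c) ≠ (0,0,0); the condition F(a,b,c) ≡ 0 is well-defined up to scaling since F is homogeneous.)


F(1,1,2) ≡ 3 (mod 11); P is NOT on the curve.

Evaluate F(1, 1, 2) term-by-term (mod 11).
  -X**2 ↦ -1·1·1·1 = -1
  -X*Y ↦ -1·1·1·1 = -1
  2*X*Z ↦ 2·1·1·2 = 4
  -3*Y**2 ↦ -3·1·1·1 = -3
  2*Y*Z ↦ 2·1·1·2 = 4
Sum: F(1, 1, 2) = (-1) + (-1) + (4) + (-3) + (4) = 3.
Reducing mod 11: 3 ≡ 3 (mod 11).
Since F(a, b, c) ≡ 3 ≠ 0 (mod 11), P does NOT lie on the curve.


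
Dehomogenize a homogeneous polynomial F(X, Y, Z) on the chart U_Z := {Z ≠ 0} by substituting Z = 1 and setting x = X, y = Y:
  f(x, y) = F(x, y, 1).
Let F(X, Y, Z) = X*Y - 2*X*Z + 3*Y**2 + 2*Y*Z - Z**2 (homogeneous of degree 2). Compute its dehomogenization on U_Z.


f(x, y) = x*y - 2*x + 3*y**2 + 2*y - 1

On U_Z we set Z = 1. Each monomial c·X^i·Y^j·Z^k in F becomes c·x^i·y^j·1^k = c·x^i·y^j.
Substituting Z = 1: F(X, Y, 1) = x*y - 2*x + 3*y**2 + 2*y - 1.
Note: deg(f) ≤ deg(F) = 2; strict inequality happens when F is divisible by Z (lost terms).


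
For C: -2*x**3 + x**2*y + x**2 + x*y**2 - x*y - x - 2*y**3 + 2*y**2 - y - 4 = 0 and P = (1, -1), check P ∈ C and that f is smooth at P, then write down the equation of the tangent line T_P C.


Tangent line at P: -5*x - 13*y - 8 = 0.

Step 1: f(1, -1) = 0, so P lies on C.
Step 2: partial derivatives
  f_x(x, y) = -6*x**2 + 2*x*y + 2*x + y**2 - y - 1, f_y(x, y) = x**2 + 2*x*y - x - 6*y**2 + 4*y - 1.
  f_x(P) = -5, f_y(P) = -13 (gradient nonzero, so P is smooth).
Step 3: tangent line at P: -5·(x − 1) + -13·(y − -1) = 0.
Expanding: -5*x - 13*y - 8 = 0.
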